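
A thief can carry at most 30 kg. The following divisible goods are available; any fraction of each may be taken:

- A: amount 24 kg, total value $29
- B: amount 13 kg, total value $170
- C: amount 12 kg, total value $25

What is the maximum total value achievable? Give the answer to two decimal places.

201.04

Take in order of value per unit:
- B (170/13 per unit): all 13 → value 170, running total 170.00
- C (25/12 per unit): all 12 → value 25, running total 195.00
- A (29/24 per unit): 5 of 24 → value 5×29/24 = 6.0417, running total 201.04
Total 201.04.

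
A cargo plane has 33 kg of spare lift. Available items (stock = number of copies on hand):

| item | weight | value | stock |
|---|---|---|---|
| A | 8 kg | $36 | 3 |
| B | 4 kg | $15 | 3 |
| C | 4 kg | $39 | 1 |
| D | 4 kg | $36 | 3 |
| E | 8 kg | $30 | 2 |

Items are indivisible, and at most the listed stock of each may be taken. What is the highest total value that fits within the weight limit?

$219

Top feasible selections:
- 2×A + 1×C + 3×D: weight 32, value 219
- 1×A + 1×C + 3×D + 1×E: weight 32, value 213
- 1×A + 2×B + 1×C + 3×D: weight 32, value 213
Best: $219.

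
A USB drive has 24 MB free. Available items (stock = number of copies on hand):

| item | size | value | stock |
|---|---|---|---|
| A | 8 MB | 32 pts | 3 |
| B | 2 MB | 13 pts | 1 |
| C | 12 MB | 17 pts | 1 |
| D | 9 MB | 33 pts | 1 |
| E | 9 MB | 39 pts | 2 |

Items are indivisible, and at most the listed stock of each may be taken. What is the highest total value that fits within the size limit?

96 pts

Best selections within size 24 and stock limits:
- 3×A: size 24, value 96
- 1×B + 2×E: size 20, value 91
- 1×B + 1×D + 1×E: size 20, value 85
- 1×A + 1×B + 1×E: size 19, value 84
Best: 96 pts.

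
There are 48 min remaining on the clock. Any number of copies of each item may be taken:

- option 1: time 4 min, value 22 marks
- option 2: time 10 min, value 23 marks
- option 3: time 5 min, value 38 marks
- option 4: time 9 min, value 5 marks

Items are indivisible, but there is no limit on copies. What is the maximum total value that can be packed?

Best value-per-unit is option 3 at 38/5; filling with it alone gives 9×38 = 342.
Optimal mix: 2×option 1 + 8×option 3 → time 48, value 348.

348 marks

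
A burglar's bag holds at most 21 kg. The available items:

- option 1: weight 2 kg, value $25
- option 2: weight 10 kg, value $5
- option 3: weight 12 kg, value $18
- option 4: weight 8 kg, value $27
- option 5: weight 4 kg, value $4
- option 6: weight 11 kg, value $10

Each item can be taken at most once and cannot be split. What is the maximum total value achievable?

This is a 0/1 knapsack; check combinations near the capacity.
- option 1+option 4+option 6: weight 2+8+11=21, value 25+27+10=62
- option 1+option 2+option 4: weight 2+10+8=20, value 25+5+27=57
- option 1+option 4+option 5: weight 2+8+4=14, value 25+27+4=56
- option 1+option 4: weight 2+8=10, value 25+27=52
Best: $62.

$62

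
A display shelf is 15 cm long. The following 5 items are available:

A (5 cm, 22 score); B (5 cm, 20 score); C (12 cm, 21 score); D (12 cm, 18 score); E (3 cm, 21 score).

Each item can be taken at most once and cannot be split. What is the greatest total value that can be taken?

Check high-value combinations within 15 cm:
- A+B+E: length 5+5+3=13, value 22+20+21=63
- A+E: length 5+3=8, value 22+21=43
- A+B: length 5+5=10, value 22+20=42
- C+E: length 12+3=15, value 21+21=42
- B+E: length 5+3=8, value 20+21=41
Best: 63 score.

63 score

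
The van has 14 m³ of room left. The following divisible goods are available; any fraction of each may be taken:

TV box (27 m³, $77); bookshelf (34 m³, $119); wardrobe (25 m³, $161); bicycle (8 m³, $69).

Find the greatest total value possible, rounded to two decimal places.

107.64

Take in order of value per unit:
- bicycle (69/8 per unit): all 8 → value 69, running total 69.00
- wardrobe (161/25 per unit): 6 of 25 → value 6×161/25 = 38.6400, running total 107.64
Total 107.64.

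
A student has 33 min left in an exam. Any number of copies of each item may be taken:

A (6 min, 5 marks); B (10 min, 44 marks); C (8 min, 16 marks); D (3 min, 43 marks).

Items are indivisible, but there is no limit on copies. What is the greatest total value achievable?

Best value-per-unit is D at 43/3, and filling with it alone uses time 11×3=33. No mix of the others beats 11×43 = 473.

473 marks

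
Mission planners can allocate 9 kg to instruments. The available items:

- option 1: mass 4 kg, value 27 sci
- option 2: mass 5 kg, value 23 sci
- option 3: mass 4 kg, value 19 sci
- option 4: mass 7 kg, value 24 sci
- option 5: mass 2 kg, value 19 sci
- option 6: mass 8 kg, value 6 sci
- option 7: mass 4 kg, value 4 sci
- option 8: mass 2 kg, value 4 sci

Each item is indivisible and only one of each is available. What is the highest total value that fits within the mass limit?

Check high-value combinations within 9 kg:
- option 1+option 5+option 8: mass 4+2+2=8, value 27+19+4=50
- option 1+option 2: mass 4+5=9, value 27+23=50
- option 1+option 5: mass 4+2=6, value 27+19=46
Best: 50 sci.

50 sci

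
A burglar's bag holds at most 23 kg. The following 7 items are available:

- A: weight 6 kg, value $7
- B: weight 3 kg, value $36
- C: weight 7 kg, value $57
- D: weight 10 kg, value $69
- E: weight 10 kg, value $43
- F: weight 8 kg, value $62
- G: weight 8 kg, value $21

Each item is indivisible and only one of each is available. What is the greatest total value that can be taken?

Check high-value combinations within 23 kg:
- B+D+F: weight 3+10+8=21, value 36+69+62=167
- B+C+D: weight 3+7+10=20, value 36+57+69=162
- B+C+F: weight 3+7+8=18, value 36+57+62=155
Best: $167.

$167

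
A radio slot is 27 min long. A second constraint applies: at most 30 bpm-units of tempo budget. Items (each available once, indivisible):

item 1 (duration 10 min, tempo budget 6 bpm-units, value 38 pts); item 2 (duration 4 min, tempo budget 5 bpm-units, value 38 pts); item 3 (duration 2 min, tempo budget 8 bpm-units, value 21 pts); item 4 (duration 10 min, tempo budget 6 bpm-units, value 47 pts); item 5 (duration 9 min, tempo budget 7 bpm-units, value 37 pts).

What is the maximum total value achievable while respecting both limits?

Feasible sets respecting both limits:
- item 1+item 2+item 3+item 4: duration 26, tempo budget 25, value 144
- item 2+item 3+item 4+item 5: duration 25, tempo budget 26, value 143
- item 1+item 2+item 3+item 5: duration 25, tempo budget 26, value 134
- item 1+item 2+item 4: duration 24, tempo budget 17, value 123
Best: 144 pts.

144 pts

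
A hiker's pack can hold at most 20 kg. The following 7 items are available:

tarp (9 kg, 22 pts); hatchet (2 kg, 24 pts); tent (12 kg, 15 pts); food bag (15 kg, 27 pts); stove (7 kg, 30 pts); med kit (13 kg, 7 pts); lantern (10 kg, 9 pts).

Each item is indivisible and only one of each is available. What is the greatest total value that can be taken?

76 pts

Check high-value combinations within 20 kg:
- tarp+hatchet+stove: weight 9+2+7=18, value 22+24+30=76
- hatchet+stove+lantern: weight 2+7+10=19, value 24+30+9=63
- hatchet+stove: weight 2+7=9, value 24+30=54
Best: 76 pts.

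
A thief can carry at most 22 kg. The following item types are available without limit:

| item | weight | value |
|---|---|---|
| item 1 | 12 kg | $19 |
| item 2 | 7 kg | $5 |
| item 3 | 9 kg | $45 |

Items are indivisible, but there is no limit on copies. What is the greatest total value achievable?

Best value-per-unit is item 3 at 45/9, and filling with it alone uses weight 2×9=18. No mix of the others beats 2×45 = 90.

$90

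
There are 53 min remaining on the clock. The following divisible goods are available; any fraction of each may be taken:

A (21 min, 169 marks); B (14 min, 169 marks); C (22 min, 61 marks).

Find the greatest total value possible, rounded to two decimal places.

387.91

Take in order of value per unit:
- B (169/14 per unit): all 14 → value 169, running total 169.00
- A (169/21 per unit): all 21 → value 169, running total 338.00
- C (61/22 per unit): 18 of 22 → value 18×61/22 = 49.9091, running total 387.91
Total 387.91.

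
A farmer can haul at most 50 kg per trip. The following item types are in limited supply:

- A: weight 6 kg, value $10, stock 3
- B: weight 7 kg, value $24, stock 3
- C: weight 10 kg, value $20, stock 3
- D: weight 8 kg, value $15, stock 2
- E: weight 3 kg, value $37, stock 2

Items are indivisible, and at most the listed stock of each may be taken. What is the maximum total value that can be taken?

$186

Top feasible selections:
- 3×B + 2×C + 2×E: weight 47, value 186
- 1×A + 3×B + 2×D + 2×E: weight 49, value 186
Best: $186.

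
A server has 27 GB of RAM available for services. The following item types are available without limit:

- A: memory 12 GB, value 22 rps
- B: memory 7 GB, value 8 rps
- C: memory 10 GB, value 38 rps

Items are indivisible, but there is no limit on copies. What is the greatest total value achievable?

Best value-per-unit is C at 38/10; filling with it alone gives 2×38 = 76.
Optimal mix: 1×B + 2×C → memory 27, value 84.

84 rps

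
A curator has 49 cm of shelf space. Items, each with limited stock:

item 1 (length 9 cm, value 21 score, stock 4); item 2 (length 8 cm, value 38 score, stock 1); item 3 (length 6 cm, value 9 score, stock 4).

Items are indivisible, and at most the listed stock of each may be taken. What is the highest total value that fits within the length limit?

Best selections within length 49 and stock limits:
- 4×item 1 + 1×item 2: length 44, value 122
- 3×item 1 + 1×item 2 + 2×item 3: length 47, value 119
Best: 122 score.

122 score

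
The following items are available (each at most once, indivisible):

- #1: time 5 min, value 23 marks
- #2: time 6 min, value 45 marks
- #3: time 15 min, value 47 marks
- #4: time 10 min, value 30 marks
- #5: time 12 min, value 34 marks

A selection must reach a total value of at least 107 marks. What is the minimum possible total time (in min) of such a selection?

26

Subsets with value ≥ 107, sorted by total time:
- #1+#2+#3: time 26, value 115
- #2+#4+#5: time 28, value 109
- #2+#3+#4: time 31, value 122
Minimum time: 26 min.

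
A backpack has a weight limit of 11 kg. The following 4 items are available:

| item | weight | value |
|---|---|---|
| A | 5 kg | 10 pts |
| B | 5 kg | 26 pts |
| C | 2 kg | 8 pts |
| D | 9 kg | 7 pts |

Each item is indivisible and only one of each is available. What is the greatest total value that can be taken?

36 pts

Check high-value combinations within 11 kg:
- A+B: weight 5+5=10, value 10+26=36
- B+C: weight 5+2=7, value 26+8=34
- B: weight 5, value 26
- A+C: weight 5+2=7, value 10+8=18
Best: 36 pts.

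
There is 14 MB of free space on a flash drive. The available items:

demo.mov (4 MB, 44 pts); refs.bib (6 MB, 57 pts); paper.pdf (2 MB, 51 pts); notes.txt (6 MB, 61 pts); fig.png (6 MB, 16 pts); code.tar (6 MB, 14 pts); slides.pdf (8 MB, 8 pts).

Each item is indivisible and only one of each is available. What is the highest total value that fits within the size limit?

Check high-value combinations within 14 MB:
- refs.bib+paper.pdf+notes.txt: size 6+2+6=14, value 57+51+61=169
- demo.mov+paper.pdf+notes.txt: size 4+2+6=12, value 44+51+61=156
- demo.mov+refs.bib+paper.pdf: size 4+6+2=12, value 44+57+51=152
Best: 169 pts.

169 pts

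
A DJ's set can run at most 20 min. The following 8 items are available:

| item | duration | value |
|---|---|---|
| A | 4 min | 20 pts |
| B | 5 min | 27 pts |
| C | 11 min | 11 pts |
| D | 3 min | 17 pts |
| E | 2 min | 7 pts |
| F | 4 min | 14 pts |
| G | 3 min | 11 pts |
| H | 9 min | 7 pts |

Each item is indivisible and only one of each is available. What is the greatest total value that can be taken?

89 pts

Check high-value combinations within 20 min:
- A+B+D+F+G: duration 4+5+3+4+3=19, value 20+27+17+14+11=89
- A+B+D+E+F: duration 4+5+3+2+4=18, value 20+27+17+7+14=85
- A+B+D+E+G: duration 4+5+3+2+3=17, value 20+27+17+7+11=82
- A+B+E+F+G: duration 4+5+2+4+3=18, value 20+27+7+14+11=79
- A+B+D+F: duration 4+5+3+4=16, value 20+27+17+14=78
Best: 89 pts.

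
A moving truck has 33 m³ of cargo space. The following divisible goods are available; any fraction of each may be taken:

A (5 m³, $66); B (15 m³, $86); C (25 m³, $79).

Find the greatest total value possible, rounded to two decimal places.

Take in order of value per unit:
- A (66/5 per unit): all 5 → value 66, running total 66.00
- B (86/15 per unit): all 15 → value 86, running total 152.00
- C (79/25 per unit): 13 of 25 → value 13×79/25 = 41.0800, running total 193.08
Total 193.08.

193.08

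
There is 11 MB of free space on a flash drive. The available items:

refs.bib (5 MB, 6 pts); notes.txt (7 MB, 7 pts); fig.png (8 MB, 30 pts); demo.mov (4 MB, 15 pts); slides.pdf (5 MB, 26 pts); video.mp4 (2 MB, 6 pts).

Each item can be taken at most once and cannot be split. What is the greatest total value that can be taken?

Check high-value combinations within 11 MB:
- demo.mov+slides.pdf+video.mp4: size 4+5+2=11, value 15+26+6=47
- demo.mov+slides.pdf: size 4+5=9, value 15+26=41
- fig.png+video.mp4: size 8+2=10, value 30+6=36
- slides.pdf+video.mp4: size 5+2=7, value 26+6=32
Best: 47 pts.

47 pts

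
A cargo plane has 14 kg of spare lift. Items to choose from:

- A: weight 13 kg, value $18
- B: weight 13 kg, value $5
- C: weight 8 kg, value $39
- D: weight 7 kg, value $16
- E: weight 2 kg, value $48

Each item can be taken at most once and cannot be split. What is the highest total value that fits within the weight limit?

This is a 0/1 knapsack; check combinations near the capacity.
- C+E: weight 8+2=10, value 39+48=87
- D+E: weight 7+2=9, value 16+48=64
- E: weight 2, value 48
- C: weight 8, value 39
- A: weight 13, value 18
Best: $87.

$87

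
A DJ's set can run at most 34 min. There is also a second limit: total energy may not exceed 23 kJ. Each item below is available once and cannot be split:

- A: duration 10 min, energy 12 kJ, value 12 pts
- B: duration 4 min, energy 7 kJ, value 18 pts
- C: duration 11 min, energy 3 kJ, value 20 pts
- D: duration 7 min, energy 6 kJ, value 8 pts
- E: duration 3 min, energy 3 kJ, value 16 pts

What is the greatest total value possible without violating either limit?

62 pts

Feasible sets respecting both limits:
- B+C+D+E: duration 25, energy 19, value 62
- B+C+E: duration 18, energy 13, value 54
- A+B+C: duration 25, energy 22, value 50
- A+C+E: duration 24, energy 18, value 48
Best: 62 pts.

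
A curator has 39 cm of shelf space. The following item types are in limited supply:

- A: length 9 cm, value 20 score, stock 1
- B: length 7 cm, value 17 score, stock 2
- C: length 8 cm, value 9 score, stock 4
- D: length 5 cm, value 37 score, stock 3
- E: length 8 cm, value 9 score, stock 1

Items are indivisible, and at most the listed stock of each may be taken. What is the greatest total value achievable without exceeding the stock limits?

165 score

Best selections within length 39 and stock limits:
- 1×A + 2×B + 3×D: length 38, value 165
- 1×A + 1×B + 3×D + 1×E: length 39, value 157
Best: 165 score.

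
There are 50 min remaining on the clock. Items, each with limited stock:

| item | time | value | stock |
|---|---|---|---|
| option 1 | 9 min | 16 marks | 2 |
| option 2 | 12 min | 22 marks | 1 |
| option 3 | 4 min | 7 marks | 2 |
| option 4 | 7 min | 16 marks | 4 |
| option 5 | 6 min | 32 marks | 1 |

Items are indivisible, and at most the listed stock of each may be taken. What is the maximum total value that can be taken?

125 marks

Best selections within time 50 and stock limits:
- 1×option 2 + 1×option 3 + 4×option 4 + 1×option 5: time 50, value 125
- 1×option 1 + 1×option 3 + 4×option 4 + 1×option 5: time 47, value 119
- 2×option 1 + 1×option 3 + 3×option 4 + 1×option 5: time 49, value 119
- 1×option 2 + 4×option 4 + 1×option 5: time 46, value 118
Best: 125 marks.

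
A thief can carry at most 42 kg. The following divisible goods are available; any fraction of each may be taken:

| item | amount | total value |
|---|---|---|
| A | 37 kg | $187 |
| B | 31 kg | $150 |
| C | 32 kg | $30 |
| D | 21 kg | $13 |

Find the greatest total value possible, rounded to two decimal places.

Take in order of value per unit:
- A (187/37 per unit): all 37 → value 187, running total 187.00
- B (150/31 per unit): 5 of 31 → value 5×150/31 = 24.1935, running total 211.19
Total 211.19.

211.19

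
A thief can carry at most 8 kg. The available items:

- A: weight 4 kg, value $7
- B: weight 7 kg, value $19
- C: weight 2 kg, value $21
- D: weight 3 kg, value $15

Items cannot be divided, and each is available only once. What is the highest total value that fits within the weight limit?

$36

Check high-value combinations within 8 kg:
- C+D: weight 2+3=5, value 21+15=36
- A+C: weight 4+2=6, value 7+21=28
- A+D: weight 4+3=7, value 7+15=22
Best: $36.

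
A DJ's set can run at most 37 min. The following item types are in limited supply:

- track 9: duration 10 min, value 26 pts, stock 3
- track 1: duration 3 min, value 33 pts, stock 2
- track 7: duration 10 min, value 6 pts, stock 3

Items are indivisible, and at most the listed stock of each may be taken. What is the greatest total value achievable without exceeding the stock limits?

144 pts

Best selections within duration 37 and stock limits:
- 3×track 9 + 2×track 1: duration 36, value 144
- 2×track 9 + 2×track 1 + 1×track 7: duration 36, value 124
- 2×track 9 + 2×track 1: duration 26, value 118
- 3×track 9 + 1×track 1: duration 33, value 111
Best: 144 pts.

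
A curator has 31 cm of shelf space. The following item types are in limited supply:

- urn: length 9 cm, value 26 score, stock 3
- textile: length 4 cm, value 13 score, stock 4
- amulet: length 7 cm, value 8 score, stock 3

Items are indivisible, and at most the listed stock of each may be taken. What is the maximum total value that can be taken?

Top feasible selections:
- 2×urn + 3×textile: length 30, value 91
- 3×urn + 1×textile: length 31, value 91
Best: 91 score.

91 score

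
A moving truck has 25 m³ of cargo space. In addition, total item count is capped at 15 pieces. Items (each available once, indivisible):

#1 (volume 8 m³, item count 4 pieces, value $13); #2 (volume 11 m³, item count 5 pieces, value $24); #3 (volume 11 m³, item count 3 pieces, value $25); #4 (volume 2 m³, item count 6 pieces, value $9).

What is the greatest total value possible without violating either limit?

Feasible sets respecting both limits:
- #2+#3+#4: volume 24, item count 14, value 58
- #2+#3: volume 22, item count 8, value 49
- #1+#3+#4: volume 21, item count 13, value 47
Best: $58.

$58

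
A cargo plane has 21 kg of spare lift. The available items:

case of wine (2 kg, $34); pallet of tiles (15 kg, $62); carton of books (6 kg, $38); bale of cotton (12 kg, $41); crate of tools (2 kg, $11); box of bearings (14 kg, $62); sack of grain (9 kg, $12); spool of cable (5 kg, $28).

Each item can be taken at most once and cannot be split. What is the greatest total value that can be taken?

This is a 0/1 knapsack; check combinations near the capacity.
- case of wine+box of bearings+spool of cable: weight 2+14+5=21, value 34+62+28=124
- case of wine+bale of cotton+crate of tools+spool of cable: weight 2+12+2+5=21, value 34+41+11+28=114
- case of wine+carton of books+bale of cotton: weight 2+6+12=20, value 34+38+41=113
- case of wine+carton of books+crate of tools+spool of cable: weight 2+6+2+5=15, value 34+38+11+28=111
Best: $124.

$124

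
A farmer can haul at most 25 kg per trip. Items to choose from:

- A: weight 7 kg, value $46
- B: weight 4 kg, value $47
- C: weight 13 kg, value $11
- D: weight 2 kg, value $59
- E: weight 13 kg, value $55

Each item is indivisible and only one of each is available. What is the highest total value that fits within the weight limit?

$161

Check high-value combinations within 25 kg:
- B+D+E: weight 4+2+13=19, value 47+59+55=161
- A+D+E: weight 7+2+13=22, value 46+59+55=160
- A+B+D: weight 7+4+2=13, value 46+47+59=152
- A+B+E: weight 7+4+13=24, value 46+47+55=148
Best: $161.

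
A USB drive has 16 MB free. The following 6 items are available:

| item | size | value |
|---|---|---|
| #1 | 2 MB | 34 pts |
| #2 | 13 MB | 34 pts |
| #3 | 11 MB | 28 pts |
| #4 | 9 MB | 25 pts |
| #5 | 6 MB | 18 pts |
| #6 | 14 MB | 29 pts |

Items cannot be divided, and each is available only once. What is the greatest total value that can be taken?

68 pts

This is a 0/1 knapsack; check combinations near the capacity.
- #1+#2: size 2+13=15, value 34+34=68
- #1+#6: size 2+14=16, value 34+29=63
- #1+#3: size 2+11=13, value 34+28=62
Best: 68 pts.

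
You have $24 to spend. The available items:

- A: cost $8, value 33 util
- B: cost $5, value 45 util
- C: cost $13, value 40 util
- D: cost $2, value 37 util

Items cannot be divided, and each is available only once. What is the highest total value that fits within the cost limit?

Check high-value combinations within $24:
- B+C+D: cost 5+13+2=20, value 45+40+37=122
- A+B+D: cost 8+5+2=15, value 33+45+37=115
- A+C+D: cost 8+13+2=23, value 33+40+37=110
- B+C: cost 5+13=18, value 45+40=85
- B+D: cost 5+2=7, value 45+37=82
Best: 122 util.

122 util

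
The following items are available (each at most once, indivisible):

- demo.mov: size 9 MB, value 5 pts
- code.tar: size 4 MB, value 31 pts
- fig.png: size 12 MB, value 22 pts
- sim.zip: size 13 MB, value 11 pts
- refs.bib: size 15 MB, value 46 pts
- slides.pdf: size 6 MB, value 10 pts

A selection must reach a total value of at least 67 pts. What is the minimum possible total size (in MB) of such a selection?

19

Subsets with value ≥ 67, sorted by total size:
- code.tar+refs.bib: size 19, value 77
- code.tar+refs.bib+slides.pdf: size 25, value 87
- fig.png+refs.bib: size 27, value 68
Minimum size: 19 MB.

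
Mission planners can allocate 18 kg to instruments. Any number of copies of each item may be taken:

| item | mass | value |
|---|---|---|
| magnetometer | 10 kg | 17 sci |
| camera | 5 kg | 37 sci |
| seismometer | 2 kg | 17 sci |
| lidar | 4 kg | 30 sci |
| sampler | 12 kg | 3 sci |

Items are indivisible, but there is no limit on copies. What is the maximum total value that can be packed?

153 sci

Best value-per-unit is seismometer at 17/2, and filling with it alone uses mass 9×2=18. No mix of the others beats 9×17 = 153.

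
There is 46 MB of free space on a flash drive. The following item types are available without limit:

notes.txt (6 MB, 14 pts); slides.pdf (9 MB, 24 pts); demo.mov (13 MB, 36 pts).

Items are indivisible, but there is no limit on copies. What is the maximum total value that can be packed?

Best value-per-unit is demo.mov at 36/13; filling with it alone gives 3×36 = 108.
Optimal mix: 1×notes.txt + 3×slides.pdf + 1×demo.mov → size 46, value 122.

122 pts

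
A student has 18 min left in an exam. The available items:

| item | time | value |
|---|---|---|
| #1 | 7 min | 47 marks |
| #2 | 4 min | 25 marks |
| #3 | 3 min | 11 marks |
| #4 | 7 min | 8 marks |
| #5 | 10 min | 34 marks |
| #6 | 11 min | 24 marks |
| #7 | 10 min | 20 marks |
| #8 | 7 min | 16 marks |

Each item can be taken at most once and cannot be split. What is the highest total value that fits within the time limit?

Check high-value combinations within 18 min:
- #1+#2+#8: time 7+4+7=18, value 47+25+16=88
- #1+#2+#3: time 7+4+3=14, value 47+25+11=83
- #1+#5: time 7+10=17, value 47+34=81
- #1+#2+#4: time 7+4+7=18, value 47+25+8=80
- #1+#3+#8: time 7+3+7=17, value 47+11+16=74
Best: 88 marks.

88 marks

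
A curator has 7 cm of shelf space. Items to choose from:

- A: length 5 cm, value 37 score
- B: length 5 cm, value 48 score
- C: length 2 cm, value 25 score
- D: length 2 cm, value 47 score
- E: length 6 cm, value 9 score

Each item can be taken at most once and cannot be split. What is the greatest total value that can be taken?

95 score

Check high-value combinations within 7 cm:
- B+D: length 5+2=7, value 48+47=95
- A+D: length 5+2=7, value 37+47=84
- B+C: length 5+2=7, value 48+25=73
- C+D: length 2+2=4, value 25+47=72
Best: 95 score.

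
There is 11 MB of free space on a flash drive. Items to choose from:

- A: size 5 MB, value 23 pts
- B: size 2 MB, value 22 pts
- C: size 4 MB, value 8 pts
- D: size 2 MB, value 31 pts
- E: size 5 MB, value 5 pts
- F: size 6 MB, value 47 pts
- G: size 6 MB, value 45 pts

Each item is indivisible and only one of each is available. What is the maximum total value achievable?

100 pts

Check high-value combinations within 11 MB:
- B+D+F: size 2+2+6=10, value 22+31+47=100
- B+D+G: size 2+2+6=10, value 22+31+45=98
- D+F: size 2+6=8, value 31+47=78
Best: 100 pts.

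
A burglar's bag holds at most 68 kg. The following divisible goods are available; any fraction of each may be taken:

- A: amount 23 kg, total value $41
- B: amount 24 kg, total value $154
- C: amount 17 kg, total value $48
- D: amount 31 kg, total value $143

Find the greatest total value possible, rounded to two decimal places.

Take in order of value per unit:
- B (154/24 per unit): all 24 → value 154, running total 154.00
- D (143/31 per unit): all 31 → value 143, running total 297.00
- C (48/17 per unit): 13 of 17 → value 13×48/17 = 36.7059, running total 333.71
Total 333.71.

333.71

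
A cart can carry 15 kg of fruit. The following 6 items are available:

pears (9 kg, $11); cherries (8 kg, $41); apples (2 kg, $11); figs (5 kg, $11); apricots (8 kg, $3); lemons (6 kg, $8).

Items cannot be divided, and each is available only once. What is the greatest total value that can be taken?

This is a 0/1 knapsack; check combinations near the capacity.
- cherries+apples+figs: weight 8+2+5=15, value 41+11+11=63
- cherries+apples: weight 8+2=10, value 41+11=52
- cherries+figs: weight 8+5=13, value 41+11=52
- cherries+lemons: weight 8+6=14, value 41+8=49
Best: $63.

$63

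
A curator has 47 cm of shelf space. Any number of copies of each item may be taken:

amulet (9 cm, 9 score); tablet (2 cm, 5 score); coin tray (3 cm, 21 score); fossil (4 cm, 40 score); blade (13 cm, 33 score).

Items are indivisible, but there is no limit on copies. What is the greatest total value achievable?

461 score

Best value-per-unit is fossil at 40/4; filling with it alone gives 11×40 = 440.
Optimal mix: 1×coin tray + 11×fossil → length 47, value 461.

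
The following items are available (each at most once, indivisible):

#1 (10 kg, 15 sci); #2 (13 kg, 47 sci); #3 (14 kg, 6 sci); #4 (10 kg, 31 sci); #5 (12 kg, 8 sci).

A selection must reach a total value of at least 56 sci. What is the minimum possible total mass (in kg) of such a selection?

Subsets with value ≥ 56, sorted by total mass:
- #2+#4: mass 23, value 78
- #1+#2: mass 23, value 62
- #1+#2+#4: mass 33, value 93
Minimum mass: 23 kg.

23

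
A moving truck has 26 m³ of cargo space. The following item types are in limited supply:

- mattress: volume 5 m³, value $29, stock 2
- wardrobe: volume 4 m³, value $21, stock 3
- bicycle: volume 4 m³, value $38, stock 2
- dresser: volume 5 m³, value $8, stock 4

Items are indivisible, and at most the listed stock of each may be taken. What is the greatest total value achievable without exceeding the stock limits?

$176

Top feasible selections:
- 2×mattress + 2×wardrobe + 2×bicycle: volume 26, value 176
- 1×mattress + 3×wardrobe + 2×bicycle: volume 25, value 168
- 2×mattress + 3×wardrobe + 1×bicycle: volume 26, value 159
Best: $176.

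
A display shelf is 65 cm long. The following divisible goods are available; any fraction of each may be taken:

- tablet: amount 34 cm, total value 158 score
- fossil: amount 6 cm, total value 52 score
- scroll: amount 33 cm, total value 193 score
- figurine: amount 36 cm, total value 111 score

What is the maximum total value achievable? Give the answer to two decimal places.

365.82

Take in order of value per unit:
- fossil (52/6 per unit): all 6 → value 52, running total 52.00
- scroll (193/33 per unit): all 33 → value 193, running total 245.00
- tablet (158/34 per unit): 26 of 34 → value 26×158/34 = 120.8235, running total 365.82
Total 365.82.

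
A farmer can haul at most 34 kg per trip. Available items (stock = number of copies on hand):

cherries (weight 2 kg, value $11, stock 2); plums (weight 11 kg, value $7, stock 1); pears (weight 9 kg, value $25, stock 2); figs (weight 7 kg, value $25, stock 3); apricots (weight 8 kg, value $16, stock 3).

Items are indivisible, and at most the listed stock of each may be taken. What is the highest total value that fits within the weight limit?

$122

Best selections within weight 34 and stock limits:
- 2×cherries + 1×pears + 3×figs: weight 34, value 122
- 2×cherries + 3×figs + 1×apricots: weight 33, value 113
- 1×cherries + 1×pears + 3×figs: weight 32, value 111
Best: $122.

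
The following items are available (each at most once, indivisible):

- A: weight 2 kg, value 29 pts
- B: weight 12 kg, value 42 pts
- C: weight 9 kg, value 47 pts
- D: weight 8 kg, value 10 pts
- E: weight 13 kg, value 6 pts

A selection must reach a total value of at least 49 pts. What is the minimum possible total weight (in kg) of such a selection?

Subsets with value ≥ 49, sorted by total weight:
- A+C: weight 11, value 76
- A+B: weight 14, value 71
- C+D: weight 17, value 57
Minimum weight: 11 kg.

11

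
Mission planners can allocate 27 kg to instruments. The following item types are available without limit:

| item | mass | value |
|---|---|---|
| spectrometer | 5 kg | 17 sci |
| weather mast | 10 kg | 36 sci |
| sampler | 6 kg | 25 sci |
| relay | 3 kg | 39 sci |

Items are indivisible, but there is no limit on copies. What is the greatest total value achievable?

351 sci

Best value-per-unit is relay at 39/3, and filling with it alone uses mass 9×3=27. No mix of the others beats 9×39 = 351.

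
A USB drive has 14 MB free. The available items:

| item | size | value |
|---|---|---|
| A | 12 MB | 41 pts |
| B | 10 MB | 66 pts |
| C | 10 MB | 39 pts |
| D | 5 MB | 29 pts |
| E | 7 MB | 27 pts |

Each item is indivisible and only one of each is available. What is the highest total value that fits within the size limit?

66 pts

This is a 0/1 knapsack; check combinations near the capacity.
- B: size 10, value 66
- D+E: size 5+7=12, value 29+27=56
- A: size 12, value 41
- C: size 10, value 39
- D: size 5, value 29
Best: 66 pts.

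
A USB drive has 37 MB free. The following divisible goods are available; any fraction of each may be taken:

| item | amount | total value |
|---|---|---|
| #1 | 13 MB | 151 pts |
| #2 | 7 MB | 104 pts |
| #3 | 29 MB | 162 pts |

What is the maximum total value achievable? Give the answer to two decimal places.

Take in order of value per unit:
- #2 (104/7 per unit): all 7 → value 104, running total 104.00
- #1 (151/13 per unit): all 13 → value 151, running total 255.00
- #3 (162/29 per unit): 17 of 29 → value 17×162/29 = 94.9655, running total 349.97
Total 349.97.

349.97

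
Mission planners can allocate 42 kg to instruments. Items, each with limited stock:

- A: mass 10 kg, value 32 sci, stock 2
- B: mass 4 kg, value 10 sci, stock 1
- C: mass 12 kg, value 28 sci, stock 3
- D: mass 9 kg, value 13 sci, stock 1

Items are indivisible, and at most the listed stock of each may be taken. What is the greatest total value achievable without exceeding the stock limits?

Best selections within mass 42 and stock limits:
- 2×A + 1×C + 1×D: mass 41, value 105
- 2×A + 1×B + 1×C: mass 36, value 102
- 1×A + 1×B + 2×C: mass 38, value 98
Best: 105 sci.

105 sci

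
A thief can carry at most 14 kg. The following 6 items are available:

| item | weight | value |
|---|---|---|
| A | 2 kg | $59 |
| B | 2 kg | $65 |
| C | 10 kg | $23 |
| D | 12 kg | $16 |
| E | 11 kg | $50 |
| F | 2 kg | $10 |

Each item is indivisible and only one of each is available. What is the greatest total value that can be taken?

$147

Check high-value combinations within 14 kg:
- A+B+C: weight 2+2+10=14, value 59+65+23=147
- A+B+F: weight 2+2+2=6, value 59+65+10=134
- A+B: weight 2+2=4, value 59+65=124
- B+E: weight 2+11=13, value 65+50=115
Best: $147.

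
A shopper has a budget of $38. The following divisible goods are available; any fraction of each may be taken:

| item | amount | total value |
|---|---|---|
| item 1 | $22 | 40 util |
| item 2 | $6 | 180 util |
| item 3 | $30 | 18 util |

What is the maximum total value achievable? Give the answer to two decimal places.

226.00

Take in order of value per unit:
- item 2 (180/6 per unit): all 6 → value 180, running total 180.00
- item 1 (40/22 per unit): all 22 → value 40, running total 220.00
- item 3 (18/30 per unit): 10 of 30 → value 10×18/30 = 6.0000, running total 226.00
Total 226.00.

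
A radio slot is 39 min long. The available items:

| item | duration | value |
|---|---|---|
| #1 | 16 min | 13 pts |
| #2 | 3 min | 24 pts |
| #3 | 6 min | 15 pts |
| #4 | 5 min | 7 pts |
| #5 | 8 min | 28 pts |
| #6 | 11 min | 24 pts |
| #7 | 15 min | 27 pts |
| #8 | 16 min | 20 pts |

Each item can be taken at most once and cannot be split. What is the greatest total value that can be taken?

103 pts

Check high-value combinations within 39 min:
- #2+#5+#6+#7: duration 3+8+11+15=37, value 24+28+24+27=103
- #2+#3+#4+#5+#7: duration 3+6+5+8+15=37, value 24+15+7+28+27=101
- #2+#3+#4+#5+#6: duration 3+6+5+8+11=33, value 24+15+7+28+24=98
Best: 103 pts.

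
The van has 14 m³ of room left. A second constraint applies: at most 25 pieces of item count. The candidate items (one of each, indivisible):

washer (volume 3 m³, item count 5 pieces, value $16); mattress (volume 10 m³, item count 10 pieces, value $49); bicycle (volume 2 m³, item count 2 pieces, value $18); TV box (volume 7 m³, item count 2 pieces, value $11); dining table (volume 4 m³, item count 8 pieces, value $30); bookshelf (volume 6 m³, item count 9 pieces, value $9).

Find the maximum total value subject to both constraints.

$79

Feasible sets respecting both limits:
- mattress+dining table: volume 14, item count 18, value 79
- mattress+bicycle: volume 12, item count 12, value 67
- washer+mattress: volume 13, item count 15, value 65
Best: $79.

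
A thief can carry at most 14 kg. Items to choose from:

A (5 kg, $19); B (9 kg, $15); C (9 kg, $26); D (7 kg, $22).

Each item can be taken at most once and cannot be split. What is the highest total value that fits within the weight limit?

Check high-value combinations within 14 kg:
- A+C: weight 5+9=14, value 19+26=45
- A+D: weight 5+7=12, value 19+22=41
- A+B: weight 5+9=14, value 19+15=34
- C: weight 9, value 26
Best: $45.

$45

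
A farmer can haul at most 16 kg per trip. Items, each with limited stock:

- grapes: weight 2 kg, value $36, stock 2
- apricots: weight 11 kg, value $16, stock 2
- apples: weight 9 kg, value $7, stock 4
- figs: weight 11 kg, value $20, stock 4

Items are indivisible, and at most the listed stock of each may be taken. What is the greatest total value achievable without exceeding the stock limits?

$92

Best selections within weight 16 and stock limits:
- 2×grapes + 1×figs: weight 15, value 92
- 2×grapes + 1×apricots: weight 15, value 88
Best: $92.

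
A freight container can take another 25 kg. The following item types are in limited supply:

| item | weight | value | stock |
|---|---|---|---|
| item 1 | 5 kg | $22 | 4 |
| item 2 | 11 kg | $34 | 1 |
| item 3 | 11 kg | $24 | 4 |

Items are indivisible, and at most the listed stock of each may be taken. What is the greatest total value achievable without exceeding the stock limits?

Best selections within weight 25 and stock limits:
- 4×item 1: weight 20, value 88
- 2×item 1 + 1×item 2: weight 21, value 78
Best: $88.

$88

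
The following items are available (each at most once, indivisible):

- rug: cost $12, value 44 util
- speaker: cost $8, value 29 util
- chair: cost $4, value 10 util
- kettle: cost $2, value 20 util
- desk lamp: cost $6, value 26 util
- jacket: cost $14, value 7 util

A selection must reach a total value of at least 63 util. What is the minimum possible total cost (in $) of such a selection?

14

Subsets with value ≥ 63, sorted by total cost:
- rug+kettle: cost 14, value 64
- speaker+kettle+desk lamp: cost 16, value 75
- rug+chair+kettle: cost 18, value 74
- rug+desk lamp: cost 18, value 70
Minimum cost: 14 $.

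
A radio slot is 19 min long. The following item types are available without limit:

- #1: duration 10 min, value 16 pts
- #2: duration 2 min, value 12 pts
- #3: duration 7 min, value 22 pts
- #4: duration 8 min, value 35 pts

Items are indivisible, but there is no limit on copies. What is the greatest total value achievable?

Best value-per-unit is #2 at 12/2, and filling with it alone uses duration 9×2=18. No mix of the others beats 9×12 = 108.

108 pts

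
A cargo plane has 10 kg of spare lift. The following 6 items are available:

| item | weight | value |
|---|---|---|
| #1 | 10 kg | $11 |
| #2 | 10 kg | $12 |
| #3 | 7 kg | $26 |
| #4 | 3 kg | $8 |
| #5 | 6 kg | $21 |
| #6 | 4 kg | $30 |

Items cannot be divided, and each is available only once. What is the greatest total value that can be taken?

$51

Check high-value combinations within 10 kg:
- #5+#6: weight 6+4=10, value 21+30=51
- #4+#6: weight 3+4=7, value 8+30=38
- #3+#4: weight 7+3=10, value 26+8=34
Best: $51.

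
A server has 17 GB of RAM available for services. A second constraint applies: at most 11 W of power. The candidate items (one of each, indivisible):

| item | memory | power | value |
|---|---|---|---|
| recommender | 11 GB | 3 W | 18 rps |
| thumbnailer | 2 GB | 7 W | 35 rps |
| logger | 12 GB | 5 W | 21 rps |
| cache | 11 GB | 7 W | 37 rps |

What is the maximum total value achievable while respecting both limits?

Feasible sets respecting both limits:
- recommender+thumbnailer: memory 13, power 10, value 53
- cache: memory 11, power 7, value 37
- thumbnailer: memory 2, power 7, value 35
Best: 53 rps.

53 rps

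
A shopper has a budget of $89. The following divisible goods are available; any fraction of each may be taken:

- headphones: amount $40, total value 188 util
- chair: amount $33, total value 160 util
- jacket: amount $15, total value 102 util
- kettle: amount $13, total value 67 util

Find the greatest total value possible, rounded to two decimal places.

460.60

Take in order of value per unit:
- jacket (102/15 per unit): all 15 → value 102, running total 102.00
- kettle (67/13 per unit): all 13 → value 67, running total 169.00
- chair (160/33 per unit): all 33 → value 160, running total 329.00
- headphones (188/40 per unit): 28 of 40 → value 28×188/40 = 131.6000, running total 460.60
Total 460.60.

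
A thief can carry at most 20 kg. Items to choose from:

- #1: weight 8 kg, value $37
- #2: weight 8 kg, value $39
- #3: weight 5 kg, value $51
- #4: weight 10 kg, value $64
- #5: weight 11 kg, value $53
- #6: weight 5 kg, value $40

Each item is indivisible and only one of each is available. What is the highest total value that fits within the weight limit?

$155

Check high-value combinations within 20 kg:
- #3+#4+#6: weight 5+10+5=20, value 51+64+40=155
- #2+#3+#6: weight 8+5+5=18, value 39+51+40=130
- #1+#3+#6: weight 8+5+5=18, value 37+51+40=128
- #3+#4: weight 5+10=15, value 51+64=115
Best: $155.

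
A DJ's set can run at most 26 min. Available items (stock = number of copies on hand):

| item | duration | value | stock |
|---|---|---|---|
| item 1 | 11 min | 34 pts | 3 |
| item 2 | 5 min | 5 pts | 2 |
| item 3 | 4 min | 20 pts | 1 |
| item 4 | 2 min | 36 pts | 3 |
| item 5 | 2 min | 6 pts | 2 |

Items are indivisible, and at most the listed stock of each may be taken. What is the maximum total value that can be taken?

Best selections within duration 26 and stock limits:
- 1×item 1 + 1×item 3 + 3×item 4 + 2×item 5: duration 25, value 174
- 1×item 1 + 1×item 3 + 3×item 4 + 1×item 5: duration 23, value 168
- 1×item 1 + 1×item 2 + 1×item 3 + 3×item 4: duration 26, value 167
- 1×item 1 + 1×item 3 + 3×item 4: duration 21, value 162
Best: 174 pts.

174 pts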